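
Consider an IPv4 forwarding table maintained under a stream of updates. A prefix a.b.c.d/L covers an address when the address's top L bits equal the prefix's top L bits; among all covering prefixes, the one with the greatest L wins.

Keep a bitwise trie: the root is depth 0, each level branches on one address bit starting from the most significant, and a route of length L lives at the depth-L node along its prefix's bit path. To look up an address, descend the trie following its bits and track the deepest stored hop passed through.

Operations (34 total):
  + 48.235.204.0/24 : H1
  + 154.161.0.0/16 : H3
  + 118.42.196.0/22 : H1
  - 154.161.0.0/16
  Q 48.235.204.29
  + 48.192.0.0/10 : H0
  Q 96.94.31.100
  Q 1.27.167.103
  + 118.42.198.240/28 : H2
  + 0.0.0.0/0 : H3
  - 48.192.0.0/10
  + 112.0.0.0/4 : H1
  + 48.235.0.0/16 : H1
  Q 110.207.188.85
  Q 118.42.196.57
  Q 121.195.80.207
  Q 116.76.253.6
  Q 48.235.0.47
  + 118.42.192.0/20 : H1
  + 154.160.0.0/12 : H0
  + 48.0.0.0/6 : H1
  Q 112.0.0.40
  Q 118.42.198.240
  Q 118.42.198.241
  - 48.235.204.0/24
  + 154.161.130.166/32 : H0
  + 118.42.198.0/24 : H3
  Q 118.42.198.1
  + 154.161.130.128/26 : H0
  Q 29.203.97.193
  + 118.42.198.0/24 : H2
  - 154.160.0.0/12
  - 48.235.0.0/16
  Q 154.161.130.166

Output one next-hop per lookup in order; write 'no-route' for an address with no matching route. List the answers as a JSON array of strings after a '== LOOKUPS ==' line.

Process each operation:
  + 48.235.204.0/24 (H1) depth=24
  + 154.161.0.0/16 (H3) depth=16
  + 118.42.196.0/22 (H1) depth=22
  del 154.161.0.0/16 (clear depth 16)
  ? 48.235.204.29  path d0:-→d1:-→d2:-→d3:-→d4:-→d5:-→d6:-→d7:-→d8:-→d9:-→d10:-→d11:-→d12:-→d13:-→d14:-→d15:-→d16:-→d17:-→d18:-→d19:-→d20:-→d21:-→d22:-→d23:-→d24:H1  best=H1
  + 48.192.0.0/10 (H0) depth=10
  ? 96.94.31.100  path d0:-→d1:-→d2:-→d3:-  best=no-route
  ? 1.27.167.103  path d0:-→d1:-→d2:-  best=no-route
  + 118.42.198.240/28 (H2) depth=28
  + 0.0.0.0/0 (H3) depth=0
  del 48.192.0.0/10 (clear depth 10)
  + 112.0.0.0/4 (H1) depth=4
  + 48.235.0.0/16 (H1) depth=16
  ? 110.207.188.85  path d0:H3→d1:-→d2:-→d3:-  best=H3
  ? 118.42.196.57  path d0:H3→d1:-→d2:-→d3:-→d4:H1→d5:-→d6:-→d7:-→d8:-→d9:-→d10:-→d11:-→d12:-→d13:-→d14:-→d15:-→d16:-→d17:-→d18:-→d19:-→d20:-→d21:-→d22:H1  best=H1
  ? 121.195.80.207  path d0:H3→d1:-→d2:-→d3:-→d4:H1  best=H1
  ? 116.76.253.6  path d0:H3→d1:-→d2:-→d3:-→d4:H1→d5:-→d6:-  best=H1
  ? 48.235.0.47  path d0:H3→d1:-→d2:-→d3:-→d4:-→d5:-→d6:-→d7:-→d8:-→d9:-→d10:-→d11:-→d12:-→d13:-→d14:-→d15:-→d16:H1  best=H1
  + 118.42.192.0/20 (H1) depth=20
  + 154.160.0.0/12 (H0) depth=12
  + 48.0.0.0/6 (H1) depth=6
  ? 112.0.0.40  path d0:H3→d1:-→d2:-→d3:-→d4:H1→d5:-  best=H1
  ? 118.42.198.240  path d0:H3→d1:-→d2:-→d3:-→d4:H1→d5:-→d6:-→d7:-→d8:-→d9:-→d10:-→d11:-→d12:-→d13:-→d14:-→d15:-→d16:-→d17:-→d18:-→d19:-→d20:H1→d21:-→d22:H1→d23:-→d24:-→d25:-→d26:-→d27:-→d28:H2  best=H2
  ? 118.42.198.241  path d0:H3→d1:-→d2:-→d3:-→d4:H1→d5:-→d6:-→d7:-→d8:-→d9:-→d10:-→d11:-→d12:-→d13:-→d14:-→d15:-→d16:-→d17:-→d18:-→d19:-→d20:H1→d21:-→d22:H1→d23:-→d24:-→d25:-→d26:-→d27:-→d28:H2  best=H2
  del 48.235.204.0/24 (clear depth 24)
  + 154.161.130.166/32 (H0) depth=32
  + 118.42.198.0/24 (H3) depth=24
  ? 118.42.198.1  path d0:H3→d1:-→d2:-→d3:-→d4:H1→d5:-→d6:-→d7:-→d8:-→d9:-→d10:-→d11:-→d12:-→d13:-→d14:-→d15:-→d16:-→d17:-→d18:-→d19:-→d20:H1→d21:-→d22:H1→d23:-→d24:H3  best=H3
  + 154.161.130.128/26 (H0) depth=26
  ? 29.203.97.193  path d0:H3→d1:-→d2:-  best=H3
  + 118.42.198.0/24 (H2) depth=24
  del 154.160.0.0/12 (clear depth 12)
  del 48.235.0.0/16 (clear depth 16)
  ? 154.161.130.166  path d0:H3→d1:-→d2:-→d3:-→d4:-→d5:-→d6:-→d7:-→d8:-→d9:-→d10:-→d11:-→d12:-→d13:-→d14:-→d15:-→d16:-→d17:-→d18:-→d19:-→d20:-→d21:-→d22:-→d23:-→d24:-→d25:-→d26:H0→d27:-→d28:-→d29:-→d30:-→d31:-→d32:H0  best=H0

== LOOKUPS ==
["H1","no-route","no-route","H3","H1","H1","H1","H1","H1","H2","H2","H3","H3","H0"]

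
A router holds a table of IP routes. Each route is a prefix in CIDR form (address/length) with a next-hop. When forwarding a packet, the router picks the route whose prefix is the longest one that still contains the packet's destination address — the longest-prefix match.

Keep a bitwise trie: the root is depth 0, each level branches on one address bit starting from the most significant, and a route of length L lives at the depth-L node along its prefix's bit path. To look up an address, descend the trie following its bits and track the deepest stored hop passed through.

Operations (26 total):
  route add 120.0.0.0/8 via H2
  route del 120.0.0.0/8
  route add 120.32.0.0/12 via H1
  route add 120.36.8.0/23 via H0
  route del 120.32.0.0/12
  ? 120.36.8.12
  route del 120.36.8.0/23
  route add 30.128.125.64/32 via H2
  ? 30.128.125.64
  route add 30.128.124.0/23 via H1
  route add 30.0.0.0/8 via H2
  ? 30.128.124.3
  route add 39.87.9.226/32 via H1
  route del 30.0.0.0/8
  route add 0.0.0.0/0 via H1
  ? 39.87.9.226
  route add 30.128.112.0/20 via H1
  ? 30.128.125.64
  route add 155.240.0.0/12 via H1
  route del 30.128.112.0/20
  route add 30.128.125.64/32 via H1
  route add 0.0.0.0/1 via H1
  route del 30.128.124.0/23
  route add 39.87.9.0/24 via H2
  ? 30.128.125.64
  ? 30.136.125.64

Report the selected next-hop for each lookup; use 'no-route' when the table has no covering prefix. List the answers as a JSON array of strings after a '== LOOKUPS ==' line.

Process each operation:
  + 120.0.0.0/8 (H2) depth=8
  del 120.0.0.0/8 (clear depth 8)
  + 120.32.0.0/12 (H1) depth=12
  + 120.36.8.0/23 (H0) depth=23
  del 120.32.0.0/12 (clear depth 12)
  Q 120.36.8.12: descend 01111000001001000000100 ; hops seen [H0] ; pick H0
  del 120.36.8.0/23 (clear depth 23)
  + 30.128.125.64/32 (H2) depth=32
  Q 30.128.125.64: descend 00011110100000000111110101000000 ; hops seen [H2] ; pick H2
  + 30.128.124.0/23 (H1) depth=23
  + 30.0.0.0/8 (H2) depth=8
  Q 30.128.124.3: descend 00011110100000000111110 ; hops seen [H2,H1] ; pick H1
  + 39.87.9.226/32 (H1) depth=32
  del 30.0.0.0/8 (clear depth 8)
  + 0.0.0.0/0 (H1) depth=0
  Q 39.87.9.226: descend 00100111010101110000100111100010 ; hops seen [H1,H1] ; pick H1
  + 30.128.112.0/20 (H1) depth=20
  Q 30.128.125.64: descend 00011110100000000111110101000000 ; hops seen [H1,H1,H1,H2] ; pick H2
  + 155.240.0.0/12 (H1) depth=12
  del 30.128.112.0/20 (clear depth 20)
  + 30.128.125.64/32 (H1) depth=32
  + 0.0.0.0/1 (H1) depth=1
  del 30.128.124.0/23 (clear depth 23)
  + 39.87.9.0/24 (H2) depth=24
  Q 30.128.125.64: descend 00011110100000000111110101000000 ; hops seen [H1,H1,H1] ; pick H1
  Q 30.136.125.64: descend 000111101000 ; hops seen [H1,H1] ; pick H1

== LOOKUPS ==
["H0","H2","H1","H1","H2","H1","H1"]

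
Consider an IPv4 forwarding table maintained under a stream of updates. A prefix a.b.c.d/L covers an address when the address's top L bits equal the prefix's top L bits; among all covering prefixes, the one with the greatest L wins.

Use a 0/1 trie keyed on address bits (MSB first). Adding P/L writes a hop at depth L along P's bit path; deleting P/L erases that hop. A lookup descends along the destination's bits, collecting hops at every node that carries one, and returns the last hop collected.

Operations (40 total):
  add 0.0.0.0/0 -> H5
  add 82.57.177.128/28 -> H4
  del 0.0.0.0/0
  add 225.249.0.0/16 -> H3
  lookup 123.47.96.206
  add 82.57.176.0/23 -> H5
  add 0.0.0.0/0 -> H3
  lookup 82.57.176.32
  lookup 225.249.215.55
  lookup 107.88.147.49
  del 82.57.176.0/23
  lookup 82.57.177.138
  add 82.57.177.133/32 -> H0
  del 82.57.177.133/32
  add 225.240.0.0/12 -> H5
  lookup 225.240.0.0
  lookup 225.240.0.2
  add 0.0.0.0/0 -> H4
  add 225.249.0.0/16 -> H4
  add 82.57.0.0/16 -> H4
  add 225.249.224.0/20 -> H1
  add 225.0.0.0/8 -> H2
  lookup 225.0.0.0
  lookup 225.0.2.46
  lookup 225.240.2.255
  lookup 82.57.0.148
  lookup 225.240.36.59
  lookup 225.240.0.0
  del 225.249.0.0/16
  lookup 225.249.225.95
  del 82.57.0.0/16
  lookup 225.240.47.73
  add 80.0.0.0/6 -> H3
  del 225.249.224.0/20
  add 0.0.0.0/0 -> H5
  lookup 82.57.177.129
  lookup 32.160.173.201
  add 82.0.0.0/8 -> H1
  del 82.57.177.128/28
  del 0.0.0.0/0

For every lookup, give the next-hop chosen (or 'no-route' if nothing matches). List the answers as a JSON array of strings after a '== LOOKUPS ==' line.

Trace:
  + 0.0.0.0/0 (H5) depth=0
  + 82.57.177.128/28 (H4) depth=28
  del 0.0.0.0/0 (clear depth 0)
  + 225.249.0.0/16 (H3) depth=16
  lookup 123.47.96.206: bits 01 walk d0:-→d1:-→d2:- -> no-route
  + 82.57.176.0/23 (H5) depth=23
  + 0.0.0.0/0 (H3) depth=0
  lookup 82.57.176.32: bits 01010010001110011011000 walk d0:H3→d1:-→d2:-→d3:-→d4:-→d5:-→d6:-→d7:-→d8:-→d9:-→d10:-→d11:-→d12:-→d13:-→d14:-→d15:-→d16:-→d17:-→d18:-→d19:-→d20:-→d21:-→d22:-→d23:H5 -> H5
  lookup 225.249.215.55: bits 1110000111111001 walk d0:H3→d1:-→d2:-→d3:-→d4:-→d5:-→d6:-→d7:-→d8:-→d9:-→d10:-→d11:-→d12:-→d13:-→d14:-→d15:-→d16:H3 -> H3
  lookup 107.88.147.49: bits 01 walk d0:H3→d1:-→d2:- -> H3
  del 82.57.176.0/23 (clear depth 23)
  lookup 82.57.177.138: bits 0101001000111001101100011000 walk d0:H3→d1:-→d2:-→d3:-→d4:-→d5:-→d6:-→d7:-→d8:-→d9:-→d10:-→d11:-→d12:-→d13:-→d14:-→d15:-→d16:-→d17:-→d18:-→d19:-→d20:-→d21:-→d22:-→d23:-→d24:-→d25:-→d26:-→d27:-→d28:H4 -> H4
  + 82.57.177.133/32 (H0) depth=32
  del 82.57.177.133/32 (clear depth 32)
  + 225.240.0.0/12 (H5) depth=12
  lookup 225.240.0.0: bits 111000011111 walk d0:H3→d1:-→d2:-→d3:-→d4:-→d5:-→d6:-→d7:-→d8:-→d9:-→d10:-→d11:-→d12:H5 -> H5
  lookup 225.240.0.2: bits 111000011111 walk d0:H3→d1:-→d2:-→d3:-→d4:-→d5:-→d6:-→d7:-→d8:-→d9:-→d10:-→d11:-→d12:H5 -> H5
  + 0.0.0.0/0 (H4) depth=0
  + 225.249.0.0/16 (H4) depth=16
  + 82.57.0.0/16 (H4) depth=16
  + 225.249.224.0/20 (H1) depth=20
  + 225.0.0.0/8 (H2) depth=8
  lookup 225.0.0.0: bits 11100001 walk d0:H4→d1:-→d2:-→d3:-→d4:-→d5:-→d6:-→d7:-→d8:H2 -> H2
  lookup 225.0.2.46: bits 11100001 walk d0:H4→d1:-→d2:-→d3:-→d4:-→d5:-→d6:-→d7:-→d8:H2 -> H2
  lookup 225.240.2.255: bits 111000011111 walk d0:H4→d1:-→d2:-→d3:-→d4:-→d5:-→d6:-→d7:-→d8:H2→d9:-→d10:-→d11:-→d12:H5 -> H5
  lookup 82.57.0.148: bits 0101001000111001 walk d0:H4→d1:-→d2:-→d3:-→d4:-→d5:-→d6:-→d7:-→d8:-→d9:-→d10:-→d11:-→d12:-→d13:-→d14:-→d15:-→d16:H4 -> H4
  lookup 225.240.36.59: bits 111000011111 walk d0:H4→d1:-→d2:-→d3:-→d4:-→d5:-→d6:-→d7:-→d8:H2→d9:-→d10:-→d11:-→d12:H5 -> H5
  lookup 225.240.0.0: bits 111000011111 walk d0:H4→d1:-→d2:-→d3:-→d4:-→d5:-→d6:-→d7:-→d8:H2→d9:-→d10:-→d11:-→d12:H5 -> H5
  del 225.249.0.0/16 (clear depth 16)
  lookup 225.249.225.95: bits 11100001111110011110 walk d0:H4→d1:-→d2:-→d3:-→d4:-→d5:-→d6:-→d7:-→d8:H2→d9:-→d10:-→d11:-→d12:H5→d13:-→d14:-→d15:-→d16:-→d17:-→d18:-→d19:-→d20:H1 -> H1
  del 82.57.0.0/16 (clear depth 16)
  lookup 225.240.47.73: bits 111000011111 walk d0:H4→d1:-→d2:-→d3:-→d4:-→d5:-→d6:-→d7:-→d8:H2→d9:-→d10:-→d11:-→d12:H5 -> H5
  + 80.0.0.0/6 (H3) depth=6
  del 225.249.224.0/20 (clear depth 20)
  + 0.0.0.0/0 (H5) depth=0
  lookup 82.57.177.129: bits 01010010001110011011000110000 walk d0:H5→d1:-→d2:-→d3:-→d4:-→d5:-→d6:H3→d7:-→d8:-→d9:-→d10:-→d11:-→d12:-→d13:-→d14:-→d15:-→d16:-→d17:-→d18:-→d19:-→d20:-→d21:-→d22:-→d23:-→d24:-→d25:-→d26:-→d27:-→d28:H4→d29:- -> H4
  lookup 32.160.173.201: bits 0 walk d0:H5→d1:- -> H5
  + 82.0.0.0/8 (H1) depth=8
  del 82.57.177.128/28 (clear depth 28)
  del 0.0.0.0/0 (clear depth 0)

== LOOKUPS ==
["no-route","H5","H3","H3","H4","H5","H5","H2","H2","H5","H4","H5","H5","H1","H5","H4","H5"]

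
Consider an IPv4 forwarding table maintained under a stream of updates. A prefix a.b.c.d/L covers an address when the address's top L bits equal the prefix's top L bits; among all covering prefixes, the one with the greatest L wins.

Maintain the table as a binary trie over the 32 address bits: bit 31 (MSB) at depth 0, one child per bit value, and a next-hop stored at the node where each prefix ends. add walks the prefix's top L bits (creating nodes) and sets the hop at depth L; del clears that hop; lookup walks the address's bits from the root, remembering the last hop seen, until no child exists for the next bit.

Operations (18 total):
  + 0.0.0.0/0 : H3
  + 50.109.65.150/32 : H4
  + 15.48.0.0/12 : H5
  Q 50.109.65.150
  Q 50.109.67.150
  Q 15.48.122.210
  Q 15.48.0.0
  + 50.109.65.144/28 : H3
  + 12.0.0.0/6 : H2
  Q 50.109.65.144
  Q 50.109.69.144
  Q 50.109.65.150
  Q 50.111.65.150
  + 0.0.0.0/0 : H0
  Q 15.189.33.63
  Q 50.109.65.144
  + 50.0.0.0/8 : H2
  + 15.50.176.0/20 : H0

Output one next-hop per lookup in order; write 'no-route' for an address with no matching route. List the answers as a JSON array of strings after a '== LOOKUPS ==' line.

Apply in order:
  + 0.0.0.0/0 (H3) depth=0
  + 50.109.65.150/32 (H4) depth=32
  + 15.48.0.0/12 (H5) depth=12
  lookup 50.109.65.150: bits 00110010011011010100000110010110 walk d0:H3→d1:-→d2:-→d3:-→d4:-→d5:-→d6:-→d7:-→d8:-→d9:-→d10:-→d11:-→d12:-→d13:-→d14:-→d15:-→d16:-→d17:-→d18:-→d19:-→d20:-→d21:-→d22:-→d23:-→d24:-→d25:-→d26:-→d27:-→d28:-→d29:-→d30:-→d31:-→d32:H4 -> H4
  lookup 50.109.67.150: bits 0011001001101101010000 walk d0:H3→d1:-→d2:-→d3:-→d4:-→d5:-→d6:-→d7:-→d8:-→d9:-→d10:-→d11:-→d12:-→d13:-→d14:-→d15:-→d16:-→d17:-→d18:-→d19:-→d20:-→d21:-→d22:- -> H3
  lookup 15.48.122.210: bits 000011110011 walk d0:H3→d1:-→d2:-→d3:-→d4:-→d5:-→d6:-→d7:-→d8:-→d9:-→d10:-→d11:-→d12:H5 -> H5
  lookup 15.48.0.0: bits 000011110011 walk d0:H3→d1:-→d2:-→d3:-→d4:-→d5:-→d6:-→d7:-→d8:-→d9:-→d10:-→d11:-→d12:H5 -> H5
  + 50.109.65.144/28 (H3) depth=28
  + 12.0.0.0/6 (H2) depth=6
  lookup 50.109.65.144: bits 00110010011011010100000110010 walk d0:H3→d1:-→d2:-→d3:-→d4:-→d5:-→d6:-→d7:-→d8:-→d9:-→d10:-→d11:-→d12:-→d13:-→d14:-→d15:-→d16:-→d17:-→d18:-→d19:-→d20:-→d21:-→d22:-→d23:-→d24:-→d25:-→d26:-→d27:-→d28:H3→d29:- -> H3
  lookup 50.109.69.144: bits 001100100110110101000 walk d0:H3→d1:-→d2:-→d3:-→d4:-→d5:-→d6:-→d7:-→d8:-→d9:-→d10:-→d11:-→d12:-→d13:-→d14:-→d15:-→d16:-→d17:-→d18:-→d19:-→d20:-→d21:- -> H3
  lookup 50.109.65.150: bits 00110010011011010100000110010110 walk d0:H3→d1:-→d2:-→d3:-→d4:-→d5:-→d6:-→d7:-→d8:-→d9:-→d10:-→d11:-→d12:-→d13:-→d14:-→d15:-→d16:-→d17:-→d18:-→d19:-→d20:-→d21:-→d22:-→d23:-→d24:-→d25:-→d26:-→d27:-→d28:H3→d29:-→d30:-→d31:-→d32:H4 -> H4
  lookup 50.111.65.150: bits 00110010011011 walk d0:H3→d1:-→d2:-→d3:-→d4:-→d5:-→d6:-→d7:-→d8:-→d9:-→d10:-→d11:-→d12:-→d13:-→d14:- -> H3
  + 0.0.0.0/0 (H0) depth=0
  lookup 15.189.33.63: bits 00001111 walk d0:H0→d1:-→d2:-→d3:-→d4:-→d5:-→d6:H2→d7:-→d8:- -> H2
  lookup 50.109.65.144: bits 00110010011011010100000110010 walk d0:H0→d1:-→d2:-→d3:-→d4:-→d5:-→d6:-→d7:-→d8:-→d9:-→d10:-→d11:-→d12:-→d13:-→d14:-→d15:-→d16:-→d17:-→d18:-→d19:-→d20:-→d21:-→d22:-→d23:-→d24:-→d25:-→d26:-→d27:-→d28:H3→d29:- -> H3
  + 50.0.0.0/8 (H2) depth=8
  + 15.50.176.0/20 (H0) depth=20

== LOOKUPS ==
["H4","H3","H5","H5","H3","H3","H4","H3","H2","H3"]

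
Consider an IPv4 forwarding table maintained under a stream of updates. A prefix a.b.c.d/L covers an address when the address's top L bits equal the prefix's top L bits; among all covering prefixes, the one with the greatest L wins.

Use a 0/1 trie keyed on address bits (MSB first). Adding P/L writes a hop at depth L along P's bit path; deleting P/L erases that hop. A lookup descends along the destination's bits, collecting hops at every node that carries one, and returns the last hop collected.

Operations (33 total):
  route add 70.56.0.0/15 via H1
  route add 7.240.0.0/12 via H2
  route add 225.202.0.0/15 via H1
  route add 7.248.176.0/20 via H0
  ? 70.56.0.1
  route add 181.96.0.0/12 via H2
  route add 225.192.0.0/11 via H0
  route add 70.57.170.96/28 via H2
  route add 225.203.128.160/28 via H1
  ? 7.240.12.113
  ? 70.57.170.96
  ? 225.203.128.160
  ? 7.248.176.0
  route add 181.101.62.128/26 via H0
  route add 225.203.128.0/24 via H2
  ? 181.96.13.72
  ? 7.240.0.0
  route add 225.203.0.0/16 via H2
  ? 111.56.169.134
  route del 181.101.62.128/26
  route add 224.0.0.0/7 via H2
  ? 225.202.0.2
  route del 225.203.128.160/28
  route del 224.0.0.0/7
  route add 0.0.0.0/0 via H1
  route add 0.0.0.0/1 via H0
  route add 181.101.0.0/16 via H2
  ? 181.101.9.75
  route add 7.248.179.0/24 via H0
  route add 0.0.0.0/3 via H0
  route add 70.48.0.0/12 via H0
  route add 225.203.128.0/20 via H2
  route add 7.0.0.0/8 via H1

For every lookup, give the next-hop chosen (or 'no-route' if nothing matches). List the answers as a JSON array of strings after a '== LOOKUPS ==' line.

Apply in order:
  + 70.56.0.0/15 (H1) depth=15
  + 7.240.0.0/12 (H2) depth=12
  + 225.202.0.0/15 (H1) depth=15
  + 7.248.176.0/20 (H0) depth=20
  lookup 70.56.0.1: bits 010001100011100 walk d0:-→d1:-→d2:-→d3:-→d4:-→d5:-→d6:-→d7:-→d8:-→d9:-→d10:-→d11:-→d12:-→d13:-→d14:-→d15:H1 -> H1
  + 181.96.0.0/12 (H2) depth=12
  + 225.192.0.0/11 (H0) depth=11
  + 70.57.170.96/28 (H2) depth=28
  + 225.203.128.160/28 (H1) depth=28
  lookup 7.240.12.113: bits 000001111111 walk d0:-→d1:-→d2:-→d3:-→d4:-→d5:-→d6:-→d7:-→d8:-→d9:-→d10:-→d11:-→d12:H2 -> H2
  lookup 70.57.170.96: bits 0100011000111001101010100110 walk d0:-→d1:-→d2:-→d3:-→d4:-→d5:-→d6:-→d7:-→d8:-→d9:-→d10:-→d11:-→d12:-→d13:-→d14:-→d15:H1→d16:-→d17:-→d18:-→d19:-→d20:-→d21:-→d22:-→d23:-→d24:-→d25:-→d26:-→d27:-→d28:H2 -> H2
  lookup 225.203.128.160: bits 1110000111001011100000001010 walk d0:-→d1:-→d2:-→d3:-→d4:-→d5:-→d6:-→d7:-→d8:-→d9:-→d10:-→d11:H0→d12:-→d13:-→d14:-→d15:H1→d16:-→d17:-→d18:-→d19:-→d20:-→d21:-→d22:-→d23:-→d24:-→d25:-→d26:-→d27:-→d28:H1 -> H1
  lookup 7.248.176.0: bits 00000111111110001011 walk d0:-→d1:-→d2:-→d3:-→d4:-→d5:-→d6:-→d7:-→d8:-→d9:-→d10:-→d11:-→d12:H2→d13:-→d14:-→d15:-→d16:-→d17:-→d18:-→d19:-→d20:H0 -> H0
  + 181.101.62.128/26 (H0) depth=26
  + 225.203.128.0/24 (H2) depth=24
  lookup 181.96.13.72: bits 1011010101100 walk d0:-→d1:-→d2:-→d3:-→d4:-→d5:-→d6:-→d7:-→d8:-→d9:-→d10:-→d11:-→d12:H2→d13:- -> H2
  lookup 7.240.0.0: bits 000001111111 walk d0:-→d1:-→d2:-→d3:-→d4:-→d5:-→d6:-→d7:-→d8:-→d9:-→d10:-→d11:-→d12:H2 -> H2
  + 225.203.0.0/16 (H2) depth=16
  lookup 111.56.169.134: bits 01 walk d0:-→d1:-→d2:- -> no-route
  del 181.101.62.128/26 (clear depth 26)
  + 224.0.0.0/7 (H2) depth=7
  lookup 225.202.0.2: bits 111000011100101 walk d0:-→d1:-→d2:-→d3:-→d4:-→d5:-→d6:-→d7:H2→d8:-→d9:-→d10:-→d11:H0→d12:-→d13:-→d14:-→d15:H1 -> H1
  del 225.203.128.160/28 (clear depth 28)
  del 224.0.0.0/7 (clear depth 7)
  + 0.0.0.0/0 (H1) depth=0
  + 0.0.0.0/1 (H0) depth=1
  + 181.101.0.0/16 (H2) depth=16
  lookup 181.101.9.75: bits 101101010110010100 walk d0:H1→d1:-→d2:-→d3:-→d4:-→d5:-→d6:-→d7:-→d8:-→d9:-→d10:-→d11:-→d12:H2→d13:-→d14:-→d15:-→d16:H2→d17:-→d18:- -> H2
  + 7.248.179.0/24 (H0) depth=24
  + 0.0.0.0/3 (H0) depth=3
  + 70.48.0.0/12 (H0) depth=12
  + 225.203.128.0/20 (H2) depth=20
  + 7.0.0.0/8 (H1) depth=8

== LOOKUPS ==
["H1","H2","H2","H1","H0","H2","H2","no-route","H1","H2"]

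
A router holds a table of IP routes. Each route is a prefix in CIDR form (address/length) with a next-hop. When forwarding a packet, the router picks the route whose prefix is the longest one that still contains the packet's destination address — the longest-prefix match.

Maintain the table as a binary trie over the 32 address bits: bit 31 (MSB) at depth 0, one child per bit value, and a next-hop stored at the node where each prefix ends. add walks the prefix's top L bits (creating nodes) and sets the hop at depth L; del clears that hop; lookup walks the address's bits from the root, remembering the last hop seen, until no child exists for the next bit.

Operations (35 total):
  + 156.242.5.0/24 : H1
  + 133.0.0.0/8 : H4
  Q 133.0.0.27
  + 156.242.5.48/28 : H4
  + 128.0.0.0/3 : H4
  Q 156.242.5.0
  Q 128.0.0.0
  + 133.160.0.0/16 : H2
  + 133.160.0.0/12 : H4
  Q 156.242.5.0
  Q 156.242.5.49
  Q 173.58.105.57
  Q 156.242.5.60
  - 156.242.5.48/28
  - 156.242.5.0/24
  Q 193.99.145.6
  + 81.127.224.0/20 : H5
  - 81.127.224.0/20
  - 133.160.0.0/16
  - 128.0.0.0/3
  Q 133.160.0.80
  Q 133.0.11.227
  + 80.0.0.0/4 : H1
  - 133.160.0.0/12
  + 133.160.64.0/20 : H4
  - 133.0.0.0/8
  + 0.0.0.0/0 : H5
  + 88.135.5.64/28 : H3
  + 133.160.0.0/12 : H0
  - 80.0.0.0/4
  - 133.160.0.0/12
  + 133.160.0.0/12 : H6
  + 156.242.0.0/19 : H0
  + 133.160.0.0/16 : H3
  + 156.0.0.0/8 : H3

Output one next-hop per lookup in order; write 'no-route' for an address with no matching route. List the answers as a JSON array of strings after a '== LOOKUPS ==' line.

Apply in order:
  + 156.242.5.0/24 (H1) depth=24
  + 133.0.0.0/8 (H4) depth=8
  ? 133.0.0.27  path d0:-→d1:-→d2:-→d3:-→d4:-→d5:-→d6:-→d7:-→d8:H4  best=H4
  + 156.242.5.48/28 (H4) depth=28
  + 128.0.0.0/3 (H4) depth=3
  ? 156.242.5.0  path d0:-→d1:-→d2:-→d3:H4→d4:-→d5:-→d6:-→d7:-→d8:-→d9:-→d10:-→d11:-→d12:-→d13:-→d14:-→d15:-→d16:-→d17:-→d18:-→d19:-→d20:-→d21:-→d22:-→d23:-→d24:H1→d25:-→d26:-  best=H1
  ? 128.0.0.0  path d0:-→d1:-→d2:-→d3:H4→d4:-→d5:-  best=H4
  + 133.160.0.0/16 (H2) depth=16
  + 133.160.0.0/12 (H4) depth=12
  ? 156.242.5.0  path d0:-→d1:-→d2:-→d3:H4→d4:-→d5:-→d6:-→d7:-→d8:-→d9:-→d10:-→d11:-→d12:-→d13:-→d14:-→d15:-→d16:-→d17:-→d18:-→d19:-→d20:-→d21:-→d22:-→d23:-→d24:H1→d25:-→d26:-  best=H1
  ? 156.242.5.49  path d0:-→d1:-→d2:-→d3:H4→d4:-→d5:-→d6:-→d7:-→d8:-→d9:-→d10:-→d11:-→d12:-→d13:-→d14:-→d15:-→d16:-→d17:-→d18:-→d19:-→d20:-→d21:-→d22:-→d23:-→d24:H1→d25:-→d26:-→d27:-→d28:H4  best=H4
  ? 173.58.105.57  path d0:-→d1:-→d2:-  best=no-route
  ? 156.242.5.60  path d0:-→d1:-→d2:-→d3:H4→d4:-→d5:-→d6:-→d7:-→d8:-→d9:-→d10:-→d11:-→d12:-→d13:-→d14:-→d15:-→d16:-→d17:-→d18:-→d19:-→d20:-→d21:-→d22:-→d23:-→d24:H1→d25:-→d26:-→d27:-→d28:H4  best=H4
  del 156.242.5.48/28 (clear depth 28)
  del 156.242.5.0/24 (clear depth 24)
  ? 193.99.145.6  path d0:-→d1:-  best=no-route
  + 81.127.224.0/20 (H5) depth=20
  del 81.127.224.0/20 (clear depth 20)
  del 133.160.0.0/16 (clear depth 16)
  del 128.0.0.0/3 (clear depth 3)
  ? 133.160.0.80  path d0:-→d1:-→d2:-→d3:-→d4:-→d5:-→d6:-→d7:-→d8:H4→d9:-→d10:-→d11:-→d12:H4→d13:-→d14:-→d15:-→d16:-  best=H4
  ? 133.0.11.227  path d0:-→d1:-→d2:-→d3:-→d4:-→d5:-→d6:-→d7:-→d8:H4  best=H4
  + 80.0.0.0/4 (H1) depth=4
  del 133.160.0.0/12 (clear depth 12)
  + 133.160.64.0/20 (H4) depth=20
  del 133.0.0.0/8 (clear depth 8)
  + 0.0.0.0/0 (H5) depth=0
  + 88.135.5.64/28 (H3) depth=28
  + 133.160.0.0/12 (H0) depth=12
  del 80.0.0.0/4 (clear depth 4)
  del 133.160.0.0/12 (clear depth 12)
  + 133.160.0.0/12 (H6) depth=12
  + 156.242.0.0/19 (H0) depth=19
  + 133.160.0.0/16 (H3) depth=16
  + 156.0.0.0/8 (H3) depth=8

== LOOKUPS ==
["H4","H1","H4","H1","H4","no-route","H4","no-route","H4","H4"]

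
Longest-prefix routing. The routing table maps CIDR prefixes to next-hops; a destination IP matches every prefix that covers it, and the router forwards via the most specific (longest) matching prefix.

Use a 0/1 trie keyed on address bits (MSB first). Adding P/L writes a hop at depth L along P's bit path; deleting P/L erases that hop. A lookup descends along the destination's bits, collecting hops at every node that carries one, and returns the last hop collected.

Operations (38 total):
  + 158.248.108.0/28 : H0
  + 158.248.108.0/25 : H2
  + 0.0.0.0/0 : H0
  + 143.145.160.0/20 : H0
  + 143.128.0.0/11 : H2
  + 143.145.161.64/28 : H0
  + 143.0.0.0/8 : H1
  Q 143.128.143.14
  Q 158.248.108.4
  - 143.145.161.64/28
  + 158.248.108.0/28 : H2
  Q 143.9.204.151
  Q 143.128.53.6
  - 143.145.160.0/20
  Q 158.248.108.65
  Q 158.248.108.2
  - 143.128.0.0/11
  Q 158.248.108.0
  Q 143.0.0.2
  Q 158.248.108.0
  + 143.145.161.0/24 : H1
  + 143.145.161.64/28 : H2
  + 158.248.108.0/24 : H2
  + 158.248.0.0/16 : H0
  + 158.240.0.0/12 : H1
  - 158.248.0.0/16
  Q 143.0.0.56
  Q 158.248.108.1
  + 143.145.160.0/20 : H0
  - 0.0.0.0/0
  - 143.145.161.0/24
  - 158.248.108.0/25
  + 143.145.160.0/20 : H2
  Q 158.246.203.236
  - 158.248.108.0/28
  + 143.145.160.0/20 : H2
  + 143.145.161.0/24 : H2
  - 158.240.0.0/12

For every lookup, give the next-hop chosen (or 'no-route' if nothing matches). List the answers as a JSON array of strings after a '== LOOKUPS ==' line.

Trace:
  + 158.248.108.0/28 (H0) depth=28
  + 158.248.108.0/25 (H2) depth=25
  + 0.0.0.0/0 (H0) depth=0
  + 143.145.160.0/20 (H0) depth=20
  + 143.128.0.0/11 (H2) depth=11
  + 143.145.161.64/28 (H0) depth=28
  + 143.0.0.0/8 (H1) depth=8
  Q 143.128.143.14: descend 10001111100 ; hops seen [H0,H1,H2] ; pick H2
  Q 158.248.108.4: descend 1001111011111000011011000000 ; hops seen [H0,H2,H0] ; pick H0
  - 143.145.161.64/28 clear@28
  + 158.248.108.0/28 (H2) depth=28
  Q 143.9.204.151: descend 10001111 ; hops seen [H0,H1] ; pick H1
  Q 143.128.53.6: descend 10001111100 ; hops seen [H0,H1,H2] ; pick H2
  - 143.145.160.0/20 clear@20
  Q 158.248.108.65: descend 1001111011111000011011000 ; hops seen [H0,H2] ; pick H2
  Q 158.248.108.2: descend 1001111011111000011011000000 ; hops seen [H0,H2,H2] ; pick H2
  - 143.128.0.0/11 clear@11
  Q 158.248.108.0: descend 1001111011111000011011000000 ; hops seen [H0,H2,H2] ; pick H2
  Q 143.0.0.2: descend 10001111 ; hops seen [H0,H1] ; pick H1
  Q 158.248.108.0: descend 1001111011111000011011000000 ; hops seen [H0,H2,H2] ; pick H2
  + 143.145.161.0/24 (H1) depth=24
  + 143.145.161.64/28 (H2) depth=28
  + 158.248.108.0/24 (H2) depth=24
  + 158.248.0.0/16 (H0) depth=16
  + 158.240.0.0/12 (H1) depth=12
  - 158.248.0.0/16 clear@16
  Q 143.0.0.56: descend 10001111 ; hops seen [H0,H1] ; pick H1
  Q 158.248.108.1: descend 1001111011111000011011000000 ; hops seen [H0,H1,H2,H2,H2] ; pick H2
  + 143.145.160.0/20 (H0) depth=20
  - 0.0.0.0/0 clear@0
  - 143.145.161.0/24 clear@24
  - 158.248.108.0/25 clear@25
  + 143.145.160.0/20 (H2) depth=20
  Q 158.246.203.236: descend 100111101111 ; hops seen [H1] ; pick H1
  - 158.248.108.0/28 clear@28
  + 143.145.160.0/20 (H2) depth=20
  + 143.145.161.0/24 (H2) depth=24
  - 158.240.0.0/12 clear@12

== LOOKUPS ==
["H2","H0","H1","H2","H2","H2","H2","H1","H2","H1","H2","H1"]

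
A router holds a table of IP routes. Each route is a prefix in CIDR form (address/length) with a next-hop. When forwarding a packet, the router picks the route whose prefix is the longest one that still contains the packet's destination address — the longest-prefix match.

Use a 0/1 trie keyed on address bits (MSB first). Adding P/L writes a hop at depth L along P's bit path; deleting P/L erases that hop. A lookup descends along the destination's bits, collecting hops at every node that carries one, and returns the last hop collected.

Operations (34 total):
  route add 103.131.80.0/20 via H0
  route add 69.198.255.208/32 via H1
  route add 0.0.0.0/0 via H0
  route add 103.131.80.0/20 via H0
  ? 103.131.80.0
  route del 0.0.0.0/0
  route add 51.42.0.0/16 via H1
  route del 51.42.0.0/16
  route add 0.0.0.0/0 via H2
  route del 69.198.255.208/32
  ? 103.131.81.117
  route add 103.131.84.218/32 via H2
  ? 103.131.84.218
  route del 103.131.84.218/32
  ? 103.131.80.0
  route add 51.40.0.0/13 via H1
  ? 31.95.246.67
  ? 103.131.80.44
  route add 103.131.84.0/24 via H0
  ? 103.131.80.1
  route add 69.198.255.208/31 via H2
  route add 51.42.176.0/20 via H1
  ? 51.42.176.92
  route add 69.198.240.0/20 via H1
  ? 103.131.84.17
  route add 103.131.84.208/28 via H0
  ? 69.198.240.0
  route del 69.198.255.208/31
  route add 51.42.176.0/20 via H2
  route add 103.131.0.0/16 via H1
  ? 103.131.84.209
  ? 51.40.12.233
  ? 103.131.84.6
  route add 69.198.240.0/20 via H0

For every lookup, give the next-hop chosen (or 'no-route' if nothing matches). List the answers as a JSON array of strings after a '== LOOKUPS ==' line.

Process each operation:
  add 103.131.80.0/20 -> H0 at depth 20
  add 69.198.255.208/32 -> H1 at depth 32
  add 0.0.0.0/0 -> H0 at depth 0
  add 103.131.80.0/20 -> H0 at depth 20
  ? 103.131.80.0  path d0:H0→d1:-→d2:-→d3:-→d4:-→d5:-→d6:-→d7:-→d8:-→d9:-→d10:-→d11:-→d12:-→d13:-→d14:-→d15:-→d16:-→d17:-→d18:-→d19:-→d20:H0  best=H0
  - 0.0.0.0/0 clear@0
  add 51.42.0.0/16 -> H1 at depth 16
  - 51.42.0.0/16 clear@16
  add 0.0.0.0/0 -> H2 at depth 0
  - 69.198.255.208/32 clear@32
  ? 103.131.81.117  path d0:H2→d1:-→d2:-→d3:-→d4:-→d5:-→d6:-→d7:-→d8:-→d9:-→d10:-→d11:-→d12:-→d13:-→d14:-→d15:-→d16:-→d17:-→d18:-→d19:-→d20:H0  best=H0
  add 103.131.84.218/32 -> H2 at depth 32
  ? 103.131.84.218  path d0:H2→d1:-→d2:-→d3:-→d4:-→d5:-→d6:-→d7:-→d8:-→d9:-→d10:-→d11:-→d12:-→d13:-→d14:-→d15:-→d16:-→d17:-→d18:-→d19:-→d20:H0→d21:-→d22:-→d23:-→d24:-→d25:-→d26:-→d27:-→d28:-→d29:-→d30:-→d31:-→d32:H2  best=H2
  - 103.131.84.218/32 clear@32
  ? 103.131.80.0  path d0:H2→d1:-→d2:-→d3:-→d4:-→d5:-→d6:-→d7:-→d8:-→d9:-→d10:-→d11:-→d12:-→d13:-→d14:-→d15:-→d16:-→d17:-→d18:-→d19:-→d20:H0→d21:-  best=H0
  add 51.40.0.0/13 -> H1 at depth 13
  ? 31.95.246.67  path d0:H2→d1:-→d2:-  best=H2
  ? 103.131.80.44  path d0:H2→d1:-→d2:-→d3:-→d4:-→d5:-→d6:-→d7:-→d8:-→d9:-→d10:-→d11:-→d12:-→d13:-→d14:-→d15:-→d16:-→d17:-→d18:-→d19:-→d20:H0→d21:-  best=H0
  add 103.131.84.0/24 -> H0 at depth 24
  ? 103.131.80.1  path d0:H2→d1:-→d2:-→d3:-→d4:-→d5:-→d6:-→d7:-→d8:-→d9:-→d10:-→d11:-→d12:-→d13:-→d14:-→d15:-→d16:-→d17:-→d18:-→d19:-→d20:H0→d21:-  best=H0
  add 69.198.255.208/31 -> H2 at depth 31
  add 51.42.176.0/20 -> H1 at depth 20
  ? 51.42.176.92  path d0:H2→d1:-→d2:-→d3:-→d4:-→d5:-→d6:-→d7:-→d8:-→d9:-→d10:-→d11:-→d12:-→d13:H1→d14:-→d15:-→d16:-→d17:-→d18:-→d19:-→d20:H1  best=H1
  add 69.198.240.0/20 -> H1 at depth 20
  ? 103.131.84.17  path d0:H2→d1:-→d2:-→d3:-→d4:-→d5:-→d6:-→d7:-→d8:-→d9:-→d10:-→d11:-→d12:-→d13:-→d14:-→d15:-→d16:-→d17:-→d18:-→d19:-→d20:H0→d21:-→d22:-→d23:-→d24:H0  best=H0
  add 103.131.84.208/28 -> H0 at depth 28
  ? 69.198.240.0  path d0:H2→d1:-→d2:-→d3:-→d4:-→d5:-→d6:-→d7:-→d8:-→d9:-→d10:-→d11:-→d12:-→d13:-→d14:-→d15:-→d16:-→d17:-→d18:-→d19:-→d20:H1  best=H1
  - 69.198.255.208/31 clear@31
  add 51.42.176.0/20 -> H2 at depth 20
  add 103.131.0.0/16 -> H1 at depth 16
  ? 103.131.84.209  path d0:H2→d1:-→d2:-→d3:-→d4:-→d5:-→d6:-→d7:-→d8:-→d9:-→d10:-→d11:-→d12:-→d13:-→d14:-→d15:-→d16:H1→d17:-→d18:-→d19:-→d20:H0→d21:-→d22:-→d23:-→d24:H0→d25:-→d26:-→d27:-→d28:H0  best=H0
  ? 51.40.12.233  path d0:H2→d1:-→d2:-→d3:-→d4:-→d5:-→d6:-→d7:-→d8:-→d9:-→d10:-→d11:-→d12:-→d13:H1→d14:-  best=H1
  ? 103.131.84.6  path d0:H2→d1:-→d2:-→d3:-→d4:-→d5:-→d6:-→d7:-→d8:-→d9:-→d10:-→d11:-→d12:-→d13:-→d14:-→d15:-→d16:H1→d17:-→d18:-→d19:-→d20:H0→d21:-→d22:-→d23:-→d24:H0  best=H0
  add 69.198.240.0/20 -> H0 at depth 20

== LOOKUPS ==
["H0","H0","H2","H0","H2","H0","H0","H1","H0","H1","H0","H1","H0"]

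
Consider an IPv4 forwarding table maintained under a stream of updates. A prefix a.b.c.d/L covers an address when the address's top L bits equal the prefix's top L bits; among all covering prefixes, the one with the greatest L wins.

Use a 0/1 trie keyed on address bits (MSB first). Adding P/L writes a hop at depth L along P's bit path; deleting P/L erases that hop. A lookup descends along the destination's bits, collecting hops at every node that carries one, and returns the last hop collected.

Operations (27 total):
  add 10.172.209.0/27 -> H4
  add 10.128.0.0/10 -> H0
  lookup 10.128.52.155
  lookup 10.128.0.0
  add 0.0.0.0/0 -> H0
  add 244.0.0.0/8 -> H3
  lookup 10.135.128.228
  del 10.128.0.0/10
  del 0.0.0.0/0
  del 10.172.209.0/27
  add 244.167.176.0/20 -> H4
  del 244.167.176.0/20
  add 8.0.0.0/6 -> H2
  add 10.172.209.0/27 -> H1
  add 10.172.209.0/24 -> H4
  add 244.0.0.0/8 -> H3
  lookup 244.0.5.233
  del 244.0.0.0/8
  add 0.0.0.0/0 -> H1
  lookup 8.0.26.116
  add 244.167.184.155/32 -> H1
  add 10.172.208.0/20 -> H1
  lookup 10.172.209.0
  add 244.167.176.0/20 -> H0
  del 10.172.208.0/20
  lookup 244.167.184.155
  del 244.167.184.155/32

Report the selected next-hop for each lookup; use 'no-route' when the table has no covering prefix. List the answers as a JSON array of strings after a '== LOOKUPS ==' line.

Trace:
  add 10.172.209.0/27 -> H4 at depth 27
  add 10.128.0.0/10 -> H0 at depth 10
  ? 10.128.52.155  path d0:-→d1:-→d2:-→d3:-→d4:-→d5:-→d6:-→d7:-→d8:-→d9:-→d10:H0  best=H0
  ? 10.128.0.0  path d0:-→d1:-→d2:-→d3:-→d4:-→d5:-→d6:-→d7:-→d8:-→d9:-→d10:H0  best=H0
  add 0.0.0.0/0 -> H0 at depth 0
  add 244.0.0.0/8 -> H3 at depth 8
  ? 10.135.128.228  path d0:H0→d1:-→d2:-→d3:-→d4:-→d5:-→d6:-→d7:-→d8:-→d9:-→d10:H0  best=H0
  del 10.128.0.0/10 (clear depth 10)
  del 0.0.0.0/0 (clear depth 0)
  del 10.172.209.0/27 (clear depth 27)
  add 244.167.176.0/20 -> H4 at depth 20
  del 244.167.176.0/20 (clear depth 20)
  add 8.0.0.0/6 -> H2 at depth 6
  add 10.172.209.0/27 -> H1 at depth 27
  add 10.172.209.0/24 -> H4 at depth 24
  add 244.0.0.0/8 -> H3 at depth 8
  ? 244.0.5.233  path d0:-→d1:-→d2:-→d3:-→d4:-→d5:-→d6:-→d7:-→d8:H3  best=H3
  del 244.0.0.0/8 (clear depth 8)
  add 0.0.0.0/0 -> H1 at depth 0
  ? 8.0.26.116  path d0:H1→d1:-→d2:-→d3:-→d4:-→d5:-→d6:H2  best=H2
  add 244.167.184.155/32 -> H1 at depth 32
  add 10.172.208.0/20 -> H1 at depth 20
  ? 10.172.209.0  path d0:H1→d1:-→d2:-→d3:-→d4:-→d5:-→d6:H2→d7:-→d8:-→d9:-→d10:-→d11:-→d12:-→d13:-→d14:-→d15:-→d16:-→d17:-→d18:-→d19:-→d20:H1→d21:-→d22:-→d23:-→d24:H4→d25:-→d26:-→d27:H1  best=H1
  add 244.167.176.0/20 -> H0 at depth 20
  del 10.172.208.0/20 (clear depth 20)
  ? 244.167.184.155  path d0:H1→d1:-→d2:-→d3:-→d4:-→d5:-→d6:-→d7:-→d8:-→d9:-→d10:-→d11:-→d12:-→d13:-→d14:-→d15:-→d16:-→d17:-→d18:-→d19:-→d20:H0→d21:-→d22:-→d23:-→d24:-→d25:-→d26:-→d27:-→d28:-→d29:-→d30:-→d31:-→d32:H1  best=H1
  del 244.167.184.155/32 (clear depth 32)

== LOOKUPS ==
["H0","H0","H0","H3","H2","H1","H1"]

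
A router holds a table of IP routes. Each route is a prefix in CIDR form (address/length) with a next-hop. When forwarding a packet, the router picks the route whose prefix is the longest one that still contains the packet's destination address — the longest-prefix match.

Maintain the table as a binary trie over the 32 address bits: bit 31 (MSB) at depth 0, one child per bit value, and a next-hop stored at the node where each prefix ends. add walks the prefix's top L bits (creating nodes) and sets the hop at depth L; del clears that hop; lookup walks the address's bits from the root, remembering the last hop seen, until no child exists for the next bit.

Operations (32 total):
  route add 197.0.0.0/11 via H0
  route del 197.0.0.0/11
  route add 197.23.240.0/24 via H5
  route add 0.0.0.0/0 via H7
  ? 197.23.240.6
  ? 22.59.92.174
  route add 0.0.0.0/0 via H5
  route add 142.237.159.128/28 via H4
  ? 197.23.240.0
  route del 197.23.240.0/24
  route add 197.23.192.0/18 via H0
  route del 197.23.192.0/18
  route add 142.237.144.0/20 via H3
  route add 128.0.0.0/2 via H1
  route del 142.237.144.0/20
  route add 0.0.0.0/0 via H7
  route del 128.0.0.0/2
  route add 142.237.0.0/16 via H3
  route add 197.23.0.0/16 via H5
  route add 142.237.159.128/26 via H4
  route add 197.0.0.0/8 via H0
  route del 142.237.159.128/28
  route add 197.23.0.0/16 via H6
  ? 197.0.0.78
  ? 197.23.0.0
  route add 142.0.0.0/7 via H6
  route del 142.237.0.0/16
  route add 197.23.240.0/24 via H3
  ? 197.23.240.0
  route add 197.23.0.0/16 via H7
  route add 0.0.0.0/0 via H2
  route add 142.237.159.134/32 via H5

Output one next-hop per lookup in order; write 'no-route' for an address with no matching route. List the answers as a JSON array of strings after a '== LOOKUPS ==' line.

Trace:
  + 197.0.0.0/11 (H0) depth=11
  - 197.0.0.0/11 clear@11
  + 197.23.240.0/24 (H5) depth=24
  + 0.0.0.0/0 (H7) depth=0
  ? 197.23.240.6  path d0:H7→d1:-→d2:-→d3:-→d4:-→d5:-→d6:-→d7:-→d8:-→d9:-→d10:-→d11:-→d12:-→d13:-→d14:-→d15:-→d16:-→d17:-→d18:-→d19:-→d20:-→d21:-→d22:-→d23:-→d24:H5  best=H5
  ? 22.59.92.174  path d0:H7  best=H7
  + 0.0.0.0/0 (H5) depth=0
  + 142.237.159.128/28 (H4) depth=28
  ? 197.23.240.0  path d0:H5→d1:-→d2:-→d3:-→d4:-→d5:-→d6:-→d7:-→d8:-→d9:-→d10:-→d11:-→d12:-→d13:-→d14:-→d15:-→d16:-→d17:-→d18:-→d19:-→d20:-→d21:-→d22:-→d23:-→d24:H5  best=H5
  - 197.23.240.0/24 clear@24
  + 197.23.192.0/18 (H0) depth=18
  - 197.23.192.0/18 clear@18
  + 142.237.144.0/20 (H3) depth=20
  + 128.0.0.0/2 (H1) depth=2
  - 142.237.144.0/20 clear@20
  + 0.0.0.0/0 (H7) depth=0
  - 128.0.0.0/2 clear@2
  + 142.237.0.0/16 (H3) depth=16
  + 197.23.0.0/16 (H5) depth=16
  + 142.237.159.128/26 (H4) depth=26
  + 197.0.0.0/8 (H0) depth=8
  - 142.237.159.128/28 clear@28
  + 197.23.0.0/16 (H6) depth=16
  ? 197.0.0.78  path d0:H7→d1:-→d2:-→d3:-→d4:-→d5:-→d6:-→d7:-→d8:H0→d9:-→d10:-→d11:-  best=H0
  ? 197.23.0.0  path d0:H7→d1:-→d2:-→d3:-→d4:-→d5:-→d6:-→d7:-→d8:H0→d9:-→d10:-→d11:-→d12:-→d13:-→d14:-→d15:-→d16:H6  best=H6
  + 142.0.0.0/7 (H6) depth=7
  - 142.237.0.0/16 clear@16
  + 197.23.240.0/24 (H3) depth=24
  ? 197.23.240.0  path d0:H7→d1:-→d2:-→d3:-→d4:-→d5:-→d6:-→d7:-→d8:H0→d9:-→d10:-→d11:-→d12:-→d13:-→d14:-→d15:-→d16:H6→d17:-→d18:-→d19:-→d20:-→d21:-→d22:-→d23:-→d24:H3  best=H3
  + 197.23.0.0/16 (H7) depth=16
  + 0.0.0.0/0 (H2) depth=0
  + 142.237.159.134/32 (H5) depth=32

== LOOKUPS ==
["H5","H7","H5","H0","H6","H3"]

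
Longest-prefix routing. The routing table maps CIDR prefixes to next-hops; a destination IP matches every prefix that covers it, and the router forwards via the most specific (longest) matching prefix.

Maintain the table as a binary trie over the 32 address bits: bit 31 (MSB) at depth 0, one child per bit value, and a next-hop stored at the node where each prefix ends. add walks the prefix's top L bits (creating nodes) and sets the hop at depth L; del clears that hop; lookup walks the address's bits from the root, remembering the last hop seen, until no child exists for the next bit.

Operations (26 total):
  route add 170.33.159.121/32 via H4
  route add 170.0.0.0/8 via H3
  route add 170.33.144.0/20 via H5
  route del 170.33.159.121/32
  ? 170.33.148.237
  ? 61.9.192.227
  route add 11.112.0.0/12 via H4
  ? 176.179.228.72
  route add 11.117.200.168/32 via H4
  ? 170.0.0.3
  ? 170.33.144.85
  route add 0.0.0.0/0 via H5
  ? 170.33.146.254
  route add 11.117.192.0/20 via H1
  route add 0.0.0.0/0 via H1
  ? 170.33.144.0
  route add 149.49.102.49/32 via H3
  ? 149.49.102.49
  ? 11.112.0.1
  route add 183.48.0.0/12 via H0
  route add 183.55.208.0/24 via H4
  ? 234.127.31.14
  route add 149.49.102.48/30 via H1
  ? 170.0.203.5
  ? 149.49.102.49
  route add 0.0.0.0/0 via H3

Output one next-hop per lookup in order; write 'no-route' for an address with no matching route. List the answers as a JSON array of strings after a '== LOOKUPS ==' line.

Trace:
  add 170.33.159.121/32 -> H4 at depth 32
  add 170.0.0.0/8 -> H3 at depth 8
  add 170.33.144.0/20 -> H5 at depth 20
  del 170.33.159.121/32 (clear depth 32)
  lookup 170.33.148.237: bits 10101010001000011001 walk d0:-→d1:-→d2:-→d3:-→d4:-→d5:-→d6:-→d7:-→d8:H3→d9:-→d10:-→d11:-→d12:-→d13:-→d14:-→d15:-→d16:-→d17:-→d18:-→d19:-→d20:H5 -> H5
  lookup 61.9.192.227: bits ε walk d0:- -> no-route
  add 11.112.0.0/12 -> H4 at depth 12
  lookup 176.179.228.72: bits 101 walk d0:-→d1:-→d2:-→d3:- -> no-route
  add 11.117.200.168/32 -> H4 at depth 32
  lookup 170.0.0.3: bits 1010101000 walk d0:-→d1:-→d2:-→d3:-→d4:-→d5:-→d6:-→d7:-→d8:H3→d9:-→d10:- -> H3
  lookup 170.33.144.85: bits 10101010001000011001 walk d0:-→d1:-→d2:-→d3:-→d4:-→d5:-→d6:-→d7:-→d8:H3→d9:-→d10:-→d11:-→d12:-→d13:-→d14:-→d15:-→d16:-→d17:-→d18:-→d19:-→d20:H5 -> H5
  add 0.0.0.0/0 -> H5 at depth 0
  lookup 170.33.146.254: bits 10101010001000011001 walk d0:H5→d1:-→d2:-→d3:-→d4:-→d5:-→d6:-→d7:-→d8:H3→d9:-→d10:-→d11:-→d12:-→d13:-→d14:-→d15:-→d16:-→d17:-→d18:-→d19:-→d20:H5 -> H5
  add 11.117.192.0/20 -> H1 at depth 20
  add 0.0.0.0/0 -> H1 at depth 0
  lookup 170.33.144.0: bits 10101010001000011001 walk d0:H1→d1:-→d2:-→d3:-→d4:-→d5:-→d6:-→d7:-→d8:H3→d9:-→d10:-→d11:-→d12:-→d13:-→d14:-→d15:-→d16:-→d17:-→d18:-→d19:-→d20:H5 -> H5
  add 149.49.102.49/32 -> H3 at depth 32
  lookup 149.49.102.49: bits 10010101001100010110011000110001 walk d0:H1→d1:-→d2:-→d3:-→d4:-→d5:-→d6:-→d7:-→d8:-→d9:-→d10:-→d11:-→d12:-→d13:-→d14:-→d15:-→d16:-→d17:-→d18:-→d19:-→d20:-→d21:-→d22:-→d23:-→d24:-→d25:-→d26:-→d27:-→d28:-→d29:-→d30:-→d31:-→d32:H3 -> H3
  lookup 11.112.0.1: bits 0000101101110 walk d0:H1→d1:-→d2:-→d3:-→d4:-→d5:-→d6:-→d7:-→d8:-→d9:-→d10:-→d11:-→d12:H4→d13:- -> H4
  add 183.48.0.0/12 -> H0 at depth 12
  add 183.55.208.0/24 -> H4 at depth 24
  lookup 234.127.31.14: bits 1 walk d0:H1→d1:- -> H1
  add 149.49.102.48/30 -> H1 at depth 30
  lookup 170.0.203.5: bits 1010101000 walk d0:H1→d1:-→d2:-→d3:-→d4:-→d5:-→d6:-→d7:-→d8:H3→d9:-→d10:- -> H3
  lookup 149.49.102.49: bits 10010101001100010110011000110001 walk d0:H1→d1:-→d2:-→d3:-→d4:-→d5:-→d6:-→d7:-→d8:-→d9:-→d10:-→d11:-→d12:-→d13:-→d14:-→d15:-→d16:-→d17:-→d18:-→d19:-→d20:-→d21:-→d22:-→d23:-→d24:-→d25:-→d26:-→d27:-→d28:-→d29:-→d30:H1→d31:-→d32:H3 -> H3
  add 0.0.0.0/0 -> H3 at depth 0

== LOOKUPS ==
["H5","no-route","no-route","H3","H5","H5","H5","H3","H4","H1","H3","H3"]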